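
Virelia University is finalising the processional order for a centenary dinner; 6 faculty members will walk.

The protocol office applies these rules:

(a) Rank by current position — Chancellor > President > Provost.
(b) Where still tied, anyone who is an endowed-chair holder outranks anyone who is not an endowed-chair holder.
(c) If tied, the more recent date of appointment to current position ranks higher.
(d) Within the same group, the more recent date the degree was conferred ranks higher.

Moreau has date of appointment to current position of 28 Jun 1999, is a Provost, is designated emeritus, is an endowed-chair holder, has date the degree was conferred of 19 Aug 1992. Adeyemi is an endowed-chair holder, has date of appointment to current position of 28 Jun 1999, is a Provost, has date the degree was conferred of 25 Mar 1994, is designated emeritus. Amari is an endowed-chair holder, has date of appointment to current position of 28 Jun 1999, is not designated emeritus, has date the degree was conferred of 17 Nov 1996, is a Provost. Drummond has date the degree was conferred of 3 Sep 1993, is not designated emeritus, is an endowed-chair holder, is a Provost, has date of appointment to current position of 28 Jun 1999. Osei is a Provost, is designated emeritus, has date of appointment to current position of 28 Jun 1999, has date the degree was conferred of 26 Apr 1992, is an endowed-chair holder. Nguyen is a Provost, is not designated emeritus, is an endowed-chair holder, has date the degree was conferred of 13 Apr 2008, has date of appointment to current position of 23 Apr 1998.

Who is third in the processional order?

Drummond

By current position: Amari, Adeyemi, Drummond, Moreau, Osei and Nguyen (Provost).
Amari, Adeyemi, Drummond, Moreau, Osei and Nguyen are each an endowed-chair holder, so the next rule applies.
Among Amari, Adeyemi, Drummond, Moreau, Osei and Nguyen, by date of appointment to current position (later first): Amari, Adeyemi, Drummond, Moreau and Osei (28 Jun 1999) before Nguyen (23 Apr 1998).
Among Amari, Adeyemi, Drummond, Moreau and Osei, by date the degree was conferred (later first): Amari (17 Nov 1996) before Adeyemi (25 Mar 1994) before Drummond (3 Sep 1993) before Moreau (19 Aug 1992) before Osei (26 Apr 1992).
Order: Amari, Adeyemi, Drummond, Moreau, Osei, Nguyen.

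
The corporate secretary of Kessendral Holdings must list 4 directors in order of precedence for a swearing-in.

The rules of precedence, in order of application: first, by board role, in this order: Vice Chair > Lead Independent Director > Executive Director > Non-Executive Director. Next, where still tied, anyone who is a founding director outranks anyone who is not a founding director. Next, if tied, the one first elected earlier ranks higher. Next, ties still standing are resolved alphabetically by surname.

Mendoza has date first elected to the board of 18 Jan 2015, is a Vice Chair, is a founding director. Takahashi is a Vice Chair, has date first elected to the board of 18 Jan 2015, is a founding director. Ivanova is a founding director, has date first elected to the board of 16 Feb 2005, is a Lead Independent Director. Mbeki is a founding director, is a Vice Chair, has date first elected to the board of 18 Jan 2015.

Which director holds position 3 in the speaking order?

By board role: Mbeki, Mendoza and Takahashi (Vice Chair); then Ivanova (Lead Independent Director).
Mbeki, Mendoza and Takahashi are each a founding director, so the next rule applies.
Mbeki, Mendoza and Takahashi all have date first elected to the board 18 Jan 2015, so the next rule applies.
Among Mbeki, Mendoza and Takahashi, alphabetically by surname: Mbeki before Mendoza before Takahashi.
Order: Mbeki, Mendoza, Takahashi, Ivanova.

Takahashi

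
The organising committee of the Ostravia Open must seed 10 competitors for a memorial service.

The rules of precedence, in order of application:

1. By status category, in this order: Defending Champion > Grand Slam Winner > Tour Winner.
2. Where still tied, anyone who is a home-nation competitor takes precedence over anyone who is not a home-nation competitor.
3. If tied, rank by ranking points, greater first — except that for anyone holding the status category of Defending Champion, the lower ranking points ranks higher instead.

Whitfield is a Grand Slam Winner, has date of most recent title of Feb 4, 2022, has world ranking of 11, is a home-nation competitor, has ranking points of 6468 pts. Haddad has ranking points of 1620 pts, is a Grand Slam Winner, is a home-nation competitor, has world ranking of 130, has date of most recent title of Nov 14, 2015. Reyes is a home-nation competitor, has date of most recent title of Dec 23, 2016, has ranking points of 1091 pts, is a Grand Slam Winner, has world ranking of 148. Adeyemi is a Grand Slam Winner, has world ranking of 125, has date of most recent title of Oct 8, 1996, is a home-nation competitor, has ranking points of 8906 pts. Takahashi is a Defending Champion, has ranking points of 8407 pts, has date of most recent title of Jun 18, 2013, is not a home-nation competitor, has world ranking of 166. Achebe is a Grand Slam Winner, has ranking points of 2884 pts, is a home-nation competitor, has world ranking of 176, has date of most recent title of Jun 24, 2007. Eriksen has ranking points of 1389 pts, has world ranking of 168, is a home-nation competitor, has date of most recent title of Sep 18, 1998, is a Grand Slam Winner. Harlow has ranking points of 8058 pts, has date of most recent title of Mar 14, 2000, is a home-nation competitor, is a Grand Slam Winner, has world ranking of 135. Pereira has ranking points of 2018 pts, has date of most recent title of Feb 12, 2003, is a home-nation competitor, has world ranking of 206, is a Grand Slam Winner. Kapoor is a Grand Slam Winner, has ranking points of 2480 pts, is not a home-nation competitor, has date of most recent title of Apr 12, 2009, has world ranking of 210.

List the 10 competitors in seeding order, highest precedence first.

Takahashi, Adeyemi, Harlow, Whitfield, Achebe, Pereira, Haddad, Eriksen, Reyes, Kapoor

By status category: Takahashi (Defending Champion); then Adeyemi, Harlow, Whitfield, Achebe, Pereira, Haddad, Eriksen, Reyes and Kapoor (Grand Slam Winner).
Among Adeyemi, Harlow, Whitfield, Achebe, Pereira, Haddad, Eriksen, Reyes and Kapoor, a home-nation competitor before not a home-nation competitor: Adeyemi, Harlow, Whitfield, Achebe, Pereira, Haddad, Eriksen and Reyes (a home-nation competitor) before Kapoor (not a home-nation competitor).
Among Adeyemi, Harlow, Whitfield, Achebe, Pereira, Haddad, Eriksen and Reyes, by ranking points (higher first): Adeyemi (8906 pts) before Harlow (8058 pts) before Whitfield (6468 pts) before Achebe (2884 pts) before Pereira (2018 pts) before Haddad (1620 pts) before Eriksen (1389 pts) before Reyes (1091 pts).
Full order: Takahashi, Adeyemi, Harlow, Whitfield, Achebe, Pereira, Haddad, Eriksen, Reyes, Kapoor.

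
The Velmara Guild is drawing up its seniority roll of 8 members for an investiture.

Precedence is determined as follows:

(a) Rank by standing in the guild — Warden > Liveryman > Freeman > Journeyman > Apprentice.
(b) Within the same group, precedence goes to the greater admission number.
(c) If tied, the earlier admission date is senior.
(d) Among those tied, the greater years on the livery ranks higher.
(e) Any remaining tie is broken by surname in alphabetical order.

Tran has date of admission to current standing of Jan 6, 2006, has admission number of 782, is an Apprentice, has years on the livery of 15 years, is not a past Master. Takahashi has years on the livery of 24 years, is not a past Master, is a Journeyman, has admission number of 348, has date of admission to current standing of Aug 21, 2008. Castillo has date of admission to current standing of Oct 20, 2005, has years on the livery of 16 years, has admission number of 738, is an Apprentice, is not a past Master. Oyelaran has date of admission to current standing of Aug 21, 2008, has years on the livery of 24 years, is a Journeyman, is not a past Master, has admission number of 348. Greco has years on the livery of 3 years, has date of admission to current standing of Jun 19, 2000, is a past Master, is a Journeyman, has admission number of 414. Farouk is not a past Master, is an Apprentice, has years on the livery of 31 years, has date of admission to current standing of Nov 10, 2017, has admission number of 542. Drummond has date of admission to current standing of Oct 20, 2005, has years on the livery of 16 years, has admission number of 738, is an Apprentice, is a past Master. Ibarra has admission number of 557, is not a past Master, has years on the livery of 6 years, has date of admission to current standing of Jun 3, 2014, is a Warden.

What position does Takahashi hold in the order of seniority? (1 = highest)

4

By standing in the guild: Ibarra (Warden); then Greco, Oyelaran and Takahashi (Journeyman); then Tran, Castillo, Drummond and Farouk (Apprentice).
Among Greco, Oyelaran and Takahashi, by admission number (higher first): Greco (414) before Oyelaran and Takahashi (348).
Oyelaran and Takahashi both have date of admission to current standing Aug 21, 2008, so the next rule applies.
Oyelaran and Takahashi both have years on the livery 24 years, so the next rule applies.
Among Oyelaran and Takahashi, alphabetically by surname: Oyelaran before Takahashi.
Among Tran, Castillo, Drummond and Farouk, by admission number (higher first): Tran (782) before Castillo and Drummond (738) before Farouk (542).
Castillo and Drummond both have date of admission to current standing Oct 20, 2005, so the next rule applies.
Castillo and Drummond both have years on the livery 16 years, so the next rule applies.
Among Castillo and Drummond, alphabetically by surname: Castillo before Drummond.
Order: Ibarra, Greco, Oyelaran, Takahashi, Tran, Castillo, Drummond, Farouk. So position 4.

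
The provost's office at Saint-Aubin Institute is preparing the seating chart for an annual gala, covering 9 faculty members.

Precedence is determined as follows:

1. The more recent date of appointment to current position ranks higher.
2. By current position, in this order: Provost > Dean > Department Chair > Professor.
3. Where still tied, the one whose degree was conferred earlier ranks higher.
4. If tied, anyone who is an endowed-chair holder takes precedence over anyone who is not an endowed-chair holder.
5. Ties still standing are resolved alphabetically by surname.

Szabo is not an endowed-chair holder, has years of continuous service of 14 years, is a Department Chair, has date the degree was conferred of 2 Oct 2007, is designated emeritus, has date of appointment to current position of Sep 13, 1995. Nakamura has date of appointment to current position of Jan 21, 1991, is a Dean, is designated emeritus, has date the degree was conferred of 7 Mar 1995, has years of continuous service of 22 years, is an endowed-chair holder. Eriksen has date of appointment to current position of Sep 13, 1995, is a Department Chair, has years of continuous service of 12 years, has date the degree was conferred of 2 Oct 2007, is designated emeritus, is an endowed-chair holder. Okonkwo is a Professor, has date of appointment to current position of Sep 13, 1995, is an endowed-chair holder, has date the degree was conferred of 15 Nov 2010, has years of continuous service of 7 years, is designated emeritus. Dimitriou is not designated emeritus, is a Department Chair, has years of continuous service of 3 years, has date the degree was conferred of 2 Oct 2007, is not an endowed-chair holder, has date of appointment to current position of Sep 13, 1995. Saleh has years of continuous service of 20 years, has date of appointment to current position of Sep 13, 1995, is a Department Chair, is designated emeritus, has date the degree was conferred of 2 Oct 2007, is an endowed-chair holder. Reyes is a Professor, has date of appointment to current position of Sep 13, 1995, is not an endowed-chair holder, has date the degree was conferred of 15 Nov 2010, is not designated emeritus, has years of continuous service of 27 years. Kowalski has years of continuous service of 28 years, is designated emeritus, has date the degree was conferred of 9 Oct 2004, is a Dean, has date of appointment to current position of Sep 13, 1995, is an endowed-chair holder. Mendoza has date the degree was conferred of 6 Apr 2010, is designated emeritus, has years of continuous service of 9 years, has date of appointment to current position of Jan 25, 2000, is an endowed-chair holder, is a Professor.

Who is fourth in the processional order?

Saleh

By date of appointment to current position (later first): Mendoza (Jan 25, 2000); then Kowalski, Eriksen, Saleh, Dimitriou, Szabo, Okonkwo and Reyes (each Sep 13, 1995); then Nakamura (Jan 21, 1991).
Among Kowalski, Eriksen, Saleh, Dimitriou, Szabo, Okonkwo and Reyes, by current position: Kowalski (Dean) before Eriksen, Saleh, Dimitriou and Szabo (Department Chair) before Okonkwo and Reyes (Professor).
Eriksen, Saleh, Dimitriou and Szabo all have date the degree was conferred 2 Oct 2007, so the next rule applies.
Among Eriksen, Saleh, Dimitriou and Szabo, an endowed-chair holder before not an endowed-chair holder: Eriksen and Saleh (an endowed-chair holder) before Dimitriou and Szabo (not an endowed-chair holder).
Among Eriksen and Saleh, alphabetically by surname: Eriksen before Saleh.
Among Dimitriou and Szabo, alphabetically by surname: Dimitriou before Szabo.
Okonkwo and Reyes both have date the degree was conferred 15 Nov 2010, so the next rule applies.
Among Okonkwo and Reyes, an endowed-chair holder before not an endowed-chair holder: Okonkwo (an endowed-chair holder) before Reyes (not an endowed-chair holder).
Order: Mendoza, Kowalski, Eriksen, Saleh, Dimitriou, Szabo, Okonkwo, Reyes, Nakamura.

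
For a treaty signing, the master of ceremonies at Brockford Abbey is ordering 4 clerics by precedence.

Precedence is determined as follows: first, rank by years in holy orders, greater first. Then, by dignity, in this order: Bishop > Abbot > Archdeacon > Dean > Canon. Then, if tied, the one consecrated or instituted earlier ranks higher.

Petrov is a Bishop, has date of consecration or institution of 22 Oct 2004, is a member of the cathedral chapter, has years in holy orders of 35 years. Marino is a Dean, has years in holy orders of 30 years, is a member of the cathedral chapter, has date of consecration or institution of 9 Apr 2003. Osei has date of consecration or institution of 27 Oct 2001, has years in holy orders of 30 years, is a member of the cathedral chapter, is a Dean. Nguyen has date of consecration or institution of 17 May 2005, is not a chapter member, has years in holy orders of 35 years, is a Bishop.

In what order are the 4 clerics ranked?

Petrov, Nguyen, Osei, Marino

By years in holy orders (higher first): Petrov and Nguyen (both 35 years); then Osei and Marino (both 30 years).
Petrov and Nguyen are each Bishop, so the next rule applies.
Among Petrov and Nguyen, by date of consecration or institution (earlier first): Petrov (22 Oct 2004) before Nguyen (17 May 2005).
Osei and Marino are each Dean, so the next rule applies.
Among Osei and Marino, by date of consecration or institution (earlier first): Osei (27 Oct 2001) before Marino (9 Apr 2003).
Full order: Petrov, Nguyen, Osei, Marino.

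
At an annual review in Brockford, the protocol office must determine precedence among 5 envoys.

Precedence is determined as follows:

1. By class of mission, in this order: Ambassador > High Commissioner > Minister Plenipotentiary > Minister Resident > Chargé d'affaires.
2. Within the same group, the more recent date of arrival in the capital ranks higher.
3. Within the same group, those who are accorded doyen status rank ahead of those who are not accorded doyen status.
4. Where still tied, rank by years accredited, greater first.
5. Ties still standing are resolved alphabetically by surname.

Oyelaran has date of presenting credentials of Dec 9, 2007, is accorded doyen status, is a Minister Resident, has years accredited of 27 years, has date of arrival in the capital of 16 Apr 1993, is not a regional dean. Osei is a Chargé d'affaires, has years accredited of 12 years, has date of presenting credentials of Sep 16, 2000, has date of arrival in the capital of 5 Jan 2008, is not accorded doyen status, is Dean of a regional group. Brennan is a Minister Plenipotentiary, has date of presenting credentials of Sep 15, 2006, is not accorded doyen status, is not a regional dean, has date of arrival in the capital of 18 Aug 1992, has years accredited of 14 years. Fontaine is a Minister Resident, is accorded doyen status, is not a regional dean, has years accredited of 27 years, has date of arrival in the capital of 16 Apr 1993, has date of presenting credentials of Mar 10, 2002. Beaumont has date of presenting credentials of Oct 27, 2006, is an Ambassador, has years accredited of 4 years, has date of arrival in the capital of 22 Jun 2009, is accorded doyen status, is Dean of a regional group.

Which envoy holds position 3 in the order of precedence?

By class of mission: Beaumont (Ambassador); then Brennan (Minister Plenipotentiary); then Fontaine and Oyelaran (Minister Resident); then Osei (Chargé d'affaires).
Fontaine and Oyelaran both have date of arrival in the capital 16 Apr 1993, so the next rule applies.
Fontaine and Oyelaran are each accorded doyen status, so the next rule applies.
Fontaine and Oyelaran both have years accredited 27 years, so the next rule applies.
Among Fontaine and Oyelaran, alphabetically by surname: Fontaine before Oyelaran.
Order: Beaumont, Brennan, Fontaine, Oyelaran, Osei.

Fontaine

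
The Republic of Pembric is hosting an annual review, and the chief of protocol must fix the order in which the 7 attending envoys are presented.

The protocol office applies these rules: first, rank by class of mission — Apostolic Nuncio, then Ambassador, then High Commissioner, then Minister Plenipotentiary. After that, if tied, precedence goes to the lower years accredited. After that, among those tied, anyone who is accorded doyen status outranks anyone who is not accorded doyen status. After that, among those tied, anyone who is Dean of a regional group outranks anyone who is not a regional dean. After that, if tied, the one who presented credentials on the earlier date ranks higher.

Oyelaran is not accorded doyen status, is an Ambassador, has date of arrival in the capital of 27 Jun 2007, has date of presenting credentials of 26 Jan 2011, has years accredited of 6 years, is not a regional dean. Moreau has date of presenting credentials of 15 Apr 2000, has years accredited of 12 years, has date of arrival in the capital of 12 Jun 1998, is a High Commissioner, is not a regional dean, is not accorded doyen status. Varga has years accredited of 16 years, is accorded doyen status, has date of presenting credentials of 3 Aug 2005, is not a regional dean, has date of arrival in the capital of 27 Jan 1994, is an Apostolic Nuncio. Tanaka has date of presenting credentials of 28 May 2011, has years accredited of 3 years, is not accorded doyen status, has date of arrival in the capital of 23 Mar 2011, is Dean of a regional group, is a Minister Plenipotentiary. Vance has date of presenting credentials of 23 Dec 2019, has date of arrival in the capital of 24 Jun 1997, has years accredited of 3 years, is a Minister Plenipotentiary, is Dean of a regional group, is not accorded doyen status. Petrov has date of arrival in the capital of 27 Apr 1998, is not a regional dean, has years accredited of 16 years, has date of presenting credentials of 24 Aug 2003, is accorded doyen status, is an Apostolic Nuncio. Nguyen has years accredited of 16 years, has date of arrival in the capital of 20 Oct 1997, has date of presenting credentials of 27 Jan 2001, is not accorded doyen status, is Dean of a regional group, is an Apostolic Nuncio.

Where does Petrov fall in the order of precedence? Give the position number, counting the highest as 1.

By class of mission: Petrov, Varga and Nguyen (Apostolic Nuncio); then Oyelaran (Ambassador); then Moreau (High Commissioner); then Tanaka and Vance (Minister Plenipotentiary).
Petrov, Varga and Nguyen all have years accredited 16 years, so the next rule applies.
Among Petrov, Varga and Nguyen, accorded doyen status before not accorded doyen status: Petrov and Varga (accorded doyen status) before Nguyen (not accorded doyen status).
Petrov and Varga are each not a regional dean, so the next rule applies.
Among Petrov and Varga, by date of presenting credentials (earlier first): Petrov (24 Aug 2003) before Varga (3 Aug 2005).
Tanaka and Vance both have years accredited 3 years, so the next rule applies.
Tanaka and Vance are each not accorded doyen status, so the next rule applies.
Tanaka and Vance are each Dean of a regional group, so the next rule applies.
Among Tanaka and Vance, by date of presenting credentials (earlier first): Tanaka (28 May 2011) before Vance (23 Dec 2019).
Order: Petrov, Varga, Nguyen, Oyelaran, Moreau, Tanaka, Vance. So position 1.

1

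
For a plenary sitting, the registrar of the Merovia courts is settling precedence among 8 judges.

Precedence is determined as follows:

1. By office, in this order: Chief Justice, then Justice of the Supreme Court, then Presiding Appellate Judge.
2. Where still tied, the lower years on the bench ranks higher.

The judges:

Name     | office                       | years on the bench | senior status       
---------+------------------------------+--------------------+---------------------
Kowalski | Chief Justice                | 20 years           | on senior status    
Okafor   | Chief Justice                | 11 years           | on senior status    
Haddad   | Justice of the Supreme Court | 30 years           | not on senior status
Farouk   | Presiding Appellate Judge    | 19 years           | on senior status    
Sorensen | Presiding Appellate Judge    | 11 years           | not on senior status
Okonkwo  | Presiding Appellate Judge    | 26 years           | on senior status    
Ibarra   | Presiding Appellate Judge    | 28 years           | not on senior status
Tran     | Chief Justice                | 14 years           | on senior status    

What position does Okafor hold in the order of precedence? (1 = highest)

By office: Okafor, Tran and Kowalski (Chief Justice); then Haddad (Justice of the Supreme Court); then Sorensen, Farouk, Okonkwo and Ibarra (Presiding Appellate Judge).
Among Okafor, Tran and Kowalski, by years on the bench (lower first): Okafor (11 years) before Tran (14 years) before Kowalski (20 years).
Among Sorensen, Farouk, Okonkwo and Ibarra, by years on the bench (lower first): Sorensen (11 years) before Farouk (19 years) before Okonkwo (26 years) before Ibarra (28 years).
Order: Okafor, Tran, Kowalski, Haddad, Sorensen, Farouk, Okonkwo, Ibarra. So position 1.

1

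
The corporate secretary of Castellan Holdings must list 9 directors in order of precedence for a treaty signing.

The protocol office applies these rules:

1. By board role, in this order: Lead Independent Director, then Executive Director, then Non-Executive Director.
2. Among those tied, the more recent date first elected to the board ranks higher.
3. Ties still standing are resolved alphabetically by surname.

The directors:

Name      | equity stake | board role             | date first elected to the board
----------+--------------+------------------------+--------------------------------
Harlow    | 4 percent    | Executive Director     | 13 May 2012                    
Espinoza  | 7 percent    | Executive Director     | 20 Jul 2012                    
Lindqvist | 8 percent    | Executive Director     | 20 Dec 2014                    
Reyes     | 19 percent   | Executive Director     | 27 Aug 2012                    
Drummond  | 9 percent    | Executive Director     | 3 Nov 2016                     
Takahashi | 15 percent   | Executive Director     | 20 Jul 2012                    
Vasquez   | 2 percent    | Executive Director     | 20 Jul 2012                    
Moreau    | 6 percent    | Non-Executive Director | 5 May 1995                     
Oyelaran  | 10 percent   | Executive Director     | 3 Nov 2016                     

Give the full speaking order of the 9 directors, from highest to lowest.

By board role: Drummond, Oyelaran, Lindqvist, Reyes, Espinoza, Takahashi, Vasquez and Harlow (Executive Director); then Moreau (Non-Executive Director).
Among Drummond, Oyelaran, Lindqvist, Reyes, Espinoza, Takahashi, Vasquez and Harlow, by date first elected to the board (later first): Drummond and Oyelaran (3 Nov 2016) before Lindqvist (20 Dec 2014) before Reyes (27 Aug 2012) before Espinoza, Takahashi and Vasquez (20 Jul 2012) before Harlow (13 May 2012).
Among Drummond and Oyelaran, alphabetically by surname: Drummond before Oyelaran.
Among Espinoza, Takahashi and Vasquez, alphabetically by surname: Espinoza before Takahashi before Vasquez.
Full order: Drummond, Oyelaran, Lindqvist, Reyes, Espinoza, Takahashi, Vasquez, Harlow, Moreau.

Drummond, Oyelaran, Lindqvist, Reyes, Espinoza, Takahashi, Vasquez, Harlow, Moreau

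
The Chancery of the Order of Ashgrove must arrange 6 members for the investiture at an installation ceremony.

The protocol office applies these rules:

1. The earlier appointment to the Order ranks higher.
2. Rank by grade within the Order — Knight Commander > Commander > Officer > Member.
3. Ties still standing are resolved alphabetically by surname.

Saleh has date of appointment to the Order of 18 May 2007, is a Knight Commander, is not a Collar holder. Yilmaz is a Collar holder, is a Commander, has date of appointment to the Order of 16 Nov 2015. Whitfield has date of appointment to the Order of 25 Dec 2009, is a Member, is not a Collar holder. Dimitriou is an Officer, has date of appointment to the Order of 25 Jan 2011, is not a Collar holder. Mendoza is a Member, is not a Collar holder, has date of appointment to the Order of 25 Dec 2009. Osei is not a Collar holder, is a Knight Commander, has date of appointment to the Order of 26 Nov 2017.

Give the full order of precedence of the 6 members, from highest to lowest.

By date of appointment to the Order (earlier first): Saleh (18 May 2007); then Mendoza and Whitfield (both 25 Dec 2009); then Dimitriou (25 Jan 2011); then Yilmaz (16 Nov 2015); then Osei (26 Nov 2017).
Mendoza and Whitfield are each Member, so the next rule applies.
Among Mendoza and Whitfield, alphabetically by surname: Mendoza before Whitfield.
Full order: Saleh, Mendoza, Whitfield, Dimitriou, Yilmaz, Osei.

Saleh, Mendoza, Whitfield, Dimitriou, Yilmaz, Osei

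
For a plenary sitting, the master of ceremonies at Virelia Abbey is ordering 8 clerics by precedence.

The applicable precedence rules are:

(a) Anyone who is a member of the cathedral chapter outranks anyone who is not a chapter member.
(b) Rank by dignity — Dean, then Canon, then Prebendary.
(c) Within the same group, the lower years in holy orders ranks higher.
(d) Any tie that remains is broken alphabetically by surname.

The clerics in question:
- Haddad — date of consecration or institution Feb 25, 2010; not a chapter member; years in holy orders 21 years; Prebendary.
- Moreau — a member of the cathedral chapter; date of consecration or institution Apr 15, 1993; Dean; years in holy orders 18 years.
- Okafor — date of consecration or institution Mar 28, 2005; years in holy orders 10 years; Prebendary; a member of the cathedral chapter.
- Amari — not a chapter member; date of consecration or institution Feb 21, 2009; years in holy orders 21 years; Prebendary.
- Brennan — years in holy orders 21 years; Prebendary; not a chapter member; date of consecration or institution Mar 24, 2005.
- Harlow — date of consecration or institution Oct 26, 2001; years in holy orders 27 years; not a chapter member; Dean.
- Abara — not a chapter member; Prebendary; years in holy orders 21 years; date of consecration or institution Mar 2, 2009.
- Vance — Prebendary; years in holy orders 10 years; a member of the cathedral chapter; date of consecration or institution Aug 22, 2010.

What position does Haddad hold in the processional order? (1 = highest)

By the first rule: Moreau, Okafor and Vance (each a member of the cathedral chapter); then Harlow, Abara, Amari, Brennan and Haddad (each not a chapter member).
Among Moreau, Okafor and Vance, by dignity: Moreau (Dean) before Okafor and Vance (Prebendary).
Okafor and Vance both have years in holy orders 10 years, so the next rule applies.
Among Okafor and Vance, alphabetically by surname: Okafor before Vance.
Among Harlow, Abara, Amari, Brennan and Haddad, by dignity: Harlow (Dean) before Abara, Amari, Brennan and Haddad (Prebendary).
Abara, Amari, Brennan and Haddad all have years in holy orders 21 years, so the next rule applies.
Among Abara, Amari, Brennan and Haddad, alphabetically by surname: Abara before Amari before Brennan before Haddad.
Order: Moreau, Okafor, Vance, Harlow, Abara, Amari, Brennan, Haddad. So position 8.

8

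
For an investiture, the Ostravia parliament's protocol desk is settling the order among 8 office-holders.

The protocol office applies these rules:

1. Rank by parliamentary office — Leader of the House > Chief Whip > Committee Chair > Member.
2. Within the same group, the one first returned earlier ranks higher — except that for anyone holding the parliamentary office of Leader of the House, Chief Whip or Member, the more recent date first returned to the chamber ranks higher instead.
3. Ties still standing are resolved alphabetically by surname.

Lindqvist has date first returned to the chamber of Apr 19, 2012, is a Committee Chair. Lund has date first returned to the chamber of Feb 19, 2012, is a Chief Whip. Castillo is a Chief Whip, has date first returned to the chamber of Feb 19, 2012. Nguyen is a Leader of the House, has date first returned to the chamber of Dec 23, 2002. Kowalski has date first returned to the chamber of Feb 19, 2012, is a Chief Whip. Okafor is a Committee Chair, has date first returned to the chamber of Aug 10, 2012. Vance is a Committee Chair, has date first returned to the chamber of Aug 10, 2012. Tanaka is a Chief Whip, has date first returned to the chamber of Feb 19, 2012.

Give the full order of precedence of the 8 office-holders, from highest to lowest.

Nguyen, Castillo, Kowalski, Lund, Tanaka, Lindqvist, Okafor, Vance

By parliamentary office: Nguyen (Leader of the House); then Castillo, Kowalski, Lund and Tanaka (Chief Whip); then Lindqvist, Okafor and Vance (Committee Chair).
Castillo, Kowalski, Lund and Tanaka all have date first returned to the chamber Feb 19, 2012, so the next rule applies.
Among Castillo, Kowalski, Lund and Tanaka, alphabetically by surname: Castillo before Kowalski before Lund before Tanaka.
Among Lindqvist, Okafor and Vance, by date first returned to the chamber (earlier first): Lindqvist (Apr 19, 2012) before Okafor and Vance (Aug 10, 2012).
Among Okafor and Vance, alphabetically by surname: Okafor before Vance.
Full order: Nguyen, Castillo, Kowalski, Lund, Tanaka, Lindqvist, Okafor, Vance.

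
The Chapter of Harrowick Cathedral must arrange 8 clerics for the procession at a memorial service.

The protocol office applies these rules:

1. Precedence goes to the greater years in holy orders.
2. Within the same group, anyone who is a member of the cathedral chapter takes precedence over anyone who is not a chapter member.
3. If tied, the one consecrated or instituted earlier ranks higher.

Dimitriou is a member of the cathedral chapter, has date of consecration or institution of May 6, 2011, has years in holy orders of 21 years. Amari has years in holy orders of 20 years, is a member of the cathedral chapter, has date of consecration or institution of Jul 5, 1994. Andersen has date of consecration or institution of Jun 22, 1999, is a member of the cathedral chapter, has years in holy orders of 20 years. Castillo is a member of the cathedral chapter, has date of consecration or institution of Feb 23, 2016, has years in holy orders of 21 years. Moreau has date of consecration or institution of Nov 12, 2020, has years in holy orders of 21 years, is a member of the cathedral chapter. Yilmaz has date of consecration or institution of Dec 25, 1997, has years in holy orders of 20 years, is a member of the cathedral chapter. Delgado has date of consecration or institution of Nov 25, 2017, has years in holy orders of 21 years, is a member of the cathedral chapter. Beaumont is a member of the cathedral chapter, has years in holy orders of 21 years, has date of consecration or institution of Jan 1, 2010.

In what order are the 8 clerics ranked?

Beaumont, Dimitriou, Castillo, Delgado, Moreau, Amari, Yilmaz, Andersen

By years in holy orders (higher first): Beaumont, Dimitriou, Castillo, Delgado and Moreau (each 21 years); then Amari, Yilmaz and Andersen (each 20 years).
Beaumont, Dimitriou, Castillo, Delgado and Moreau are each a member of the cathedral chapter, so the next rule applies.
Among Beaumont, Dimitriou, Castillo, Delgado and Moreau, by date of consecration or institution (earlier first): Beaumont (Jan 1, 2010) before Dimitriou (May 6, 2011) before Castillo (Feb 23, 2016) before Delgado (Nov 25, 2017) before Moreau (Nov 12, 2020).
Amari, Yilmaz and Andersen are each a member of the cathedral chapter, so the next rule applies.
Among Amari, Yilmaz and Andersen, by date of consecration or institution (earlier first): Amari (Jul 5, 1994) before Yilmaz (Dec 25, 1997) before Andersen (Jun 22, 1999).
Full order: Beaumont, Dimitriou, Castillo, Delgado, Moreau, Amari, Yilmaz, Andersen.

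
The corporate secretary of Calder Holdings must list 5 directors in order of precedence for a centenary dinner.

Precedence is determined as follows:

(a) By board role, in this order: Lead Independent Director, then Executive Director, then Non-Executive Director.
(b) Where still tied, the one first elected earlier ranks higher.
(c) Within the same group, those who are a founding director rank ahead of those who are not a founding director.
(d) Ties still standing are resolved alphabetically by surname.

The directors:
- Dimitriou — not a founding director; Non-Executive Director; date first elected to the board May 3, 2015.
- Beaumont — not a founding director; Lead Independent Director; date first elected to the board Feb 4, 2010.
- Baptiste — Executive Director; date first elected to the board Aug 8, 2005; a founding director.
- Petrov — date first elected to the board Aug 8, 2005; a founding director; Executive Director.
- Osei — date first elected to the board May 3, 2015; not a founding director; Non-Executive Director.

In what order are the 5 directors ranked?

By board role: Beaumont (Lead Independent Director); then Baptiste and Petrov (Executive Director); then Dimitriou and Osei (Non-Executive Director).
Baptiste and Petrov both have date first elected to the board Aug 8, 2005, so the next rule applies.
Baptiste and Petrov are each a founding director, so the next rule applies.
Among Baptiste and Petrov, alphabetically by surname: Baptiste before Petrov.
Dimitriou and Osei both have date first elected to the board May 3, 2015, so the next rule applies.
Dimitriou and Osei are each not a founding director, so the next rule applies.
Among Dimitriou and Osei, alphabetically by surname: Dimitriou before Osei.
Full order: Beaumont, Baptiste, Petrov, Dimitriou, Osei.

Beaumont, Baptiste, Petrov, Dimitriou, Osei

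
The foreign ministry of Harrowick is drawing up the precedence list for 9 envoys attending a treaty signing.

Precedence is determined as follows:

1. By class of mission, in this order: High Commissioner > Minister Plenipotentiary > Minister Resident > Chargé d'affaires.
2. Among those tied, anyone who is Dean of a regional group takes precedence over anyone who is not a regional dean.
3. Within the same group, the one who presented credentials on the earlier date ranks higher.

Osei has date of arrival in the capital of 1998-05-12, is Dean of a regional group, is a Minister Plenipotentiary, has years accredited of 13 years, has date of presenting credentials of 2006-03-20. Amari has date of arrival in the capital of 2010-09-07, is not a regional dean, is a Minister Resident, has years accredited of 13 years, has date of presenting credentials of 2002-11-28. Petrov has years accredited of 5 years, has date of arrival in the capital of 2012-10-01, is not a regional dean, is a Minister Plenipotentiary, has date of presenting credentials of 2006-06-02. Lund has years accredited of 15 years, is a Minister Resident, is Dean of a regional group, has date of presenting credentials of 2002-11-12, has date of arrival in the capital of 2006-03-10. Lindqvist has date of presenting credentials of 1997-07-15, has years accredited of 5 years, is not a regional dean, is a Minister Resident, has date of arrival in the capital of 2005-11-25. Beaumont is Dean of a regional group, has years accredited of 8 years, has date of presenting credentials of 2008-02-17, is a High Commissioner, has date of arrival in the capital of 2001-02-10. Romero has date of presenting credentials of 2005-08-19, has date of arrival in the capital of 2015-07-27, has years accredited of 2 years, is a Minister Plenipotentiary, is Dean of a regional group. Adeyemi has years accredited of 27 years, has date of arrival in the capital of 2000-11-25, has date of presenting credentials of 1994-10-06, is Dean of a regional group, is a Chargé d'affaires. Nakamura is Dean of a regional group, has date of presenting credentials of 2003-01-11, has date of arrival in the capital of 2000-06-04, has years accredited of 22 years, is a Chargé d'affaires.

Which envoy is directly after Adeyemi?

Nakamura

By class of mission: Beaumont (High Commissioner); then Romero, Osei and Petrov (Minister Plenipotentiary); then Lund, Lindqvist and Amari (Minister Resident); then Adeyemi and Nakamura (Chargé d'affaires).
Among Romero, Osei and Petrov, Dean of a regional group before not a regional dean: Romero and Osei (Dean of a regional group) before Petrov (not a regional dean).
Among Romero and Osei, by date of presenting credentials (earlier first): Romero (2005-08-19) before Osei (2006-03-20).
Among Lund, Lindqvist and Amari, Dean of a regional group before not a regional dean: Lund (Dean of a regional group) before Lindqvist and Amari (not a regional dean).
Among Lindqvist and Amari, by date of presenting credentials (earlier first): Lindqvist (1997-07-15) before Amari (2002-11-28).
Adeyemi and Nakamura are each Dean of a regional group, so the next rule applies.
Among Adeyemi and Nakamura, by date of presenting credentials (earlier first): Adeyemi (1994-10-06) before Nakamura (2003-01-11).
Order: Beaumont, Romero, Osei, Petrov, Lund, Lindqvist, Amari, Adeyemi, Nakamura.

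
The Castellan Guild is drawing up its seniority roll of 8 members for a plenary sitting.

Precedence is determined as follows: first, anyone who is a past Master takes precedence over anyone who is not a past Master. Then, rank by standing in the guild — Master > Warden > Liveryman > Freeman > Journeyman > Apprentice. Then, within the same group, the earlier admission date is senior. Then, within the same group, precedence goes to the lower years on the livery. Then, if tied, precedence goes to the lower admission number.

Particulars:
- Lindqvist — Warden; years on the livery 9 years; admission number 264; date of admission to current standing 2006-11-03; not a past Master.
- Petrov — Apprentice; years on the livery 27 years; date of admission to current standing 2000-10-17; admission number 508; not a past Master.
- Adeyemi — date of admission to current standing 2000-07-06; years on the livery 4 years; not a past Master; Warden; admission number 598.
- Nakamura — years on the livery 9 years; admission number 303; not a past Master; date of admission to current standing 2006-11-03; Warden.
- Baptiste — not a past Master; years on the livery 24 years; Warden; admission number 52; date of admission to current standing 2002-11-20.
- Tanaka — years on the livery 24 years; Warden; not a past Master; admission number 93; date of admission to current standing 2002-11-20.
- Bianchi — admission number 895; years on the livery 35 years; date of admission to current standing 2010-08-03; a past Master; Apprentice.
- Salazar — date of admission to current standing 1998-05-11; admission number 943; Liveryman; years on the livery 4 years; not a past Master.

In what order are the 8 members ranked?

Bianchi, Adeyemi, Baptiste, Tanaka, Lindqvist, Nakamura, Salazar, Petrov

By the first rule: Bianchi (a past Master); then Adeyemi, Baptiste, Tanaka, Lindqvist, Nakamura, Salazar and Petrov (each not a past Master).
Among Adeyemi, Baptiste, Tanaka, Lindqvist, Nakamura, Salazar and Petrov, by standing in the guild: Adeyemi, Baptiste, Tanaka, Lindqvist and Nakamura (Warden) before Salazar (Liveryman) before Petrov (Apprentice).
Among Adeyemi, Baptiste, Tanaka, Lindqvist and Nakamura, by date of admission to current standing (earlier first): Adeyemi (2000-07-06) before Baptiste and Tanaka (2002-11-20) before Lindqvist and Nakamura (2006-11-03).
Baptiste and Tanaka both have years on the livery 24 years, so the next rule applies.
Among Baptiste and Tanaka, by admission number (lower first): Baptiste (52) before Tanaka (93).
Lindqvist and Nakamura both have years on the livery 9 years, so the next rule applies.
Among Lindqvist and Nakamura, by admission number (lower first): Lindqvist (264) before Nakamura (303).
Full order: Bianchi, Adeyemi, Baptiste, Tanaka, Lindqvist, Nakamura, Salazar, Petrov.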